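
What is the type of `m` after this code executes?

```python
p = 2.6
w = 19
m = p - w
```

float - int returns float (2.6 - 19 = -16.4)

float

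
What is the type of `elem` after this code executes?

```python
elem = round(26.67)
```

round() with no ndigits arg returns int

int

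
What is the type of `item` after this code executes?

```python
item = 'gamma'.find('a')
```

str.find() returns int (index, or -1)

int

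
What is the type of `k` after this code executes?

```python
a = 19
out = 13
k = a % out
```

int % int returns int (19 % 13 = 6)

int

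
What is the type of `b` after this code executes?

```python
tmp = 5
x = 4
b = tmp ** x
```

int ** positive int returns int (5 ** 4 = 625)

int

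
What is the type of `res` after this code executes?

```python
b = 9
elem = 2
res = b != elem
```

Comparison operators return bool

bool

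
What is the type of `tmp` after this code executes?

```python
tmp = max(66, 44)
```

max() of ints returns int

int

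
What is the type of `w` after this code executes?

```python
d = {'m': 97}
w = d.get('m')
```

dict.get() returns the value (int) when key is found

int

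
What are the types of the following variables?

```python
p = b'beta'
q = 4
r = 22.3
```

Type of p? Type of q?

p is bytes; q is int

bytes, int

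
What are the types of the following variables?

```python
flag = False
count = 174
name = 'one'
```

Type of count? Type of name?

count is int; name is str

int, str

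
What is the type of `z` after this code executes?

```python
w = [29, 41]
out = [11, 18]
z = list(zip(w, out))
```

list(zip(...)) returns a list of tuples

list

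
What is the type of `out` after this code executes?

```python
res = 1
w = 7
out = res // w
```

int // int returns int (1 // 7 = 0)

int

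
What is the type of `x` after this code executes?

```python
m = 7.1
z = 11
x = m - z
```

float - int returns float (7.1 - 11 = -3.9)

float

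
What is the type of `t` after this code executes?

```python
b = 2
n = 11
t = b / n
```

int / int always returns float in Python 3 (2 / 11 = 0.181818)

float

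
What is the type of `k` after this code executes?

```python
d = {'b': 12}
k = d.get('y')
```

dict.get() returns None when key 'y' is not found and no default given

NoneType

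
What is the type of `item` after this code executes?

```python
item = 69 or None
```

'or' returns first truthy value (69, int)

int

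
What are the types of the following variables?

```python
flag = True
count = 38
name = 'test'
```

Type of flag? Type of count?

flag is bool; count is int

bool, int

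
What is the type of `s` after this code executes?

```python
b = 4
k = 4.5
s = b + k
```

int + float returns float (4 + 4.5 = 8.5)

float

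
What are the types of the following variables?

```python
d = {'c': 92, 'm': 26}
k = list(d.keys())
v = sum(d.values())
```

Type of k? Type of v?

list(...) returns list; sum of int values returns int

list, int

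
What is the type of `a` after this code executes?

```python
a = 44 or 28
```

'or' returns the first truthy value (44, which is int)

int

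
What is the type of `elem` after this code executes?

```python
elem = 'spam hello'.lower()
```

str.lower() returns str

str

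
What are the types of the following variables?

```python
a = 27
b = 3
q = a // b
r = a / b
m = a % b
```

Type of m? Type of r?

int % int returns int; int / int returns float

int, float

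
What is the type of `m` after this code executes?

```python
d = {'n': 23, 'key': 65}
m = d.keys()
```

.keys() returns a dict_keys view object

dict_keys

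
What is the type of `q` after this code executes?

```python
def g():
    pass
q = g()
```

A function with no return statement returns None

NoneType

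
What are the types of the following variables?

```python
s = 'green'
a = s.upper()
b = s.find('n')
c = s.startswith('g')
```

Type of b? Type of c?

str.find() returns int; str.startswith() returns bool

int, bool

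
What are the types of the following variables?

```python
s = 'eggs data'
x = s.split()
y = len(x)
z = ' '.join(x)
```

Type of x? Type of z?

str.split() returns list; str.join() returns str

list, str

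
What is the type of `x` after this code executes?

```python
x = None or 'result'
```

'or' with None returns the other value ('result', str)

str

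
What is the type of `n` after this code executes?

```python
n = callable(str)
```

callable() returns bool

bool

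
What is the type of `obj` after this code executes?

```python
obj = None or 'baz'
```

'or' with None returns the other value ('baz', str)

str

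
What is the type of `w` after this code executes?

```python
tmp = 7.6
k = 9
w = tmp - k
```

float - int returns float (7.6 - 9 = -1.4)

float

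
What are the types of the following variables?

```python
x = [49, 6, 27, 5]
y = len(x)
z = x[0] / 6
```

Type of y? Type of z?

len() returns int; int / int returns float

int, float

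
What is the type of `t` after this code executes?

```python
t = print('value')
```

print() returns None

NoneType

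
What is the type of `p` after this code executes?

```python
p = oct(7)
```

oct() returns str representation

str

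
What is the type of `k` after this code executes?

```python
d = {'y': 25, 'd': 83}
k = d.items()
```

dict.items() returns a dict_items view

dict_items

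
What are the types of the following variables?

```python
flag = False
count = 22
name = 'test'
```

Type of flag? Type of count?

flag is bool; count is int

bool, int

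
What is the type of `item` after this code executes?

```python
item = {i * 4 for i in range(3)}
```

A set comprehension {expr for x in iterable} produces a set

set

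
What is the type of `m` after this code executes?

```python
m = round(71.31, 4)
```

round() with ndigits arg returns float

float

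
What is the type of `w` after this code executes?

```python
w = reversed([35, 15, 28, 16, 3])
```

reversed() on a list returns a list_reverseiterator

list_reverseiterator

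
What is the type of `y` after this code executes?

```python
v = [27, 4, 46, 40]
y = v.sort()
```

list.sort() returns None (sorts in place)

NoneType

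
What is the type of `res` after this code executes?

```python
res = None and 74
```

'and' returns first falsy value (None)

NoneType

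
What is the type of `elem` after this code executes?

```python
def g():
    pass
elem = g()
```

A function with no return statement returns None

NoneType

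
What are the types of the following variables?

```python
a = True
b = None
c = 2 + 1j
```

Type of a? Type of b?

a is bool; b is NoneType

bool, NoneType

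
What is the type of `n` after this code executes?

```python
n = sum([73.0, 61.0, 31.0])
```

sum() of floats returns float

float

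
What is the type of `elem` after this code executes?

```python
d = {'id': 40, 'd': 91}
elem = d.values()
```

.values() returns a dict_values view object

dict_values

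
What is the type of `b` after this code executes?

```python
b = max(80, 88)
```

max() of ints returns int

int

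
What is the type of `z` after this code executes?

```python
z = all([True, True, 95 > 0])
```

all() returns bool

bool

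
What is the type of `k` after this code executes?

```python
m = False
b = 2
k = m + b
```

bool + int returns int (False is 0, so 0 + 2 = 2)

int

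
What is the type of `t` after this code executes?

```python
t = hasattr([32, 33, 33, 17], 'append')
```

hasattr() returns bool

bool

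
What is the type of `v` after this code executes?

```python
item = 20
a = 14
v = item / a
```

int / int always returns float in Python 3 (20 / 14 = 1.42857)

float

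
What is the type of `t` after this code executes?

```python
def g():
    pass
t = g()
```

A function with no return statement returns None

NoneType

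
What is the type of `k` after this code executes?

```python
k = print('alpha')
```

print() returns None

NoneType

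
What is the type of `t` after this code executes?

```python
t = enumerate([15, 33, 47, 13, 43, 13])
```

enumerate() returns an enumerate iterator object

enumerate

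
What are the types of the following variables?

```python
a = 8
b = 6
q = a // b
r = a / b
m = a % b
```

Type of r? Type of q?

int / int returns float; int // int returns int

float, int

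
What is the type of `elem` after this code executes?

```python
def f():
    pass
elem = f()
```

A function with no return statement returns None

NoneType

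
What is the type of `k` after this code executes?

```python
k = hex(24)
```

hex() returns str representation

str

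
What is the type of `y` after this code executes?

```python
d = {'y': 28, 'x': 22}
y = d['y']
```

Accessing dict[str, int] with key 'y' returns int value 28

int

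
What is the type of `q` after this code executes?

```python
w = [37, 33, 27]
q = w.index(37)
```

list.index() returns int

int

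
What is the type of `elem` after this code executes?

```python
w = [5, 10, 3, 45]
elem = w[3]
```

Indexing a list of ints returns int (w[3] = 45)

int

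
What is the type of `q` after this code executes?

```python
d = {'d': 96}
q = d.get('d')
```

dict.get() returns the value (int) when key is found

int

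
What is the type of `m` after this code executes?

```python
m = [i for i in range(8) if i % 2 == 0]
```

A list comprehension [...] produces a list

list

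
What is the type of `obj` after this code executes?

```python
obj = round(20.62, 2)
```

round() with ndigits arg returns float

float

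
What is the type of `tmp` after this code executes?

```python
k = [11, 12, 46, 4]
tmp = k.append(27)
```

list.append() returns None (mutates in place)

NoneType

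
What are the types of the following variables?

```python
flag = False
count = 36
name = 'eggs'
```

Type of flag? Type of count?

flag is bool; count is int

bool, int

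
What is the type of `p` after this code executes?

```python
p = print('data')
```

print() returns None

NoneType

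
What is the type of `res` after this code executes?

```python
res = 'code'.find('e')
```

str.find() returns int (index, or -1)

int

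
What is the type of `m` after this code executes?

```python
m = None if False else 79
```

Ternary: condition is False, else branch (79) taken → int

int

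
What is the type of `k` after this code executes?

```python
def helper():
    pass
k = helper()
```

A function with no return statement returns None

NoneType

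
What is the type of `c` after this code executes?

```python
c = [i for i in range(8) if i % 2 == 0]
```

A list comprehension [...] produces a list

list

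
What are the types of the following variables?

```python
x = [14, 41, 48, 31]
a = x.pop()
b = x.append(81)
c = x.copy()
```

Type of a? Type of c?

list.pop() returns the element (int); list.copy() returns list

int, list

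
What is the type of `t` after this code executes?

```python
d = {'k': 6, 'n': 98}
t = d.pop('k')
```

dict.pop() returns the value (int)

int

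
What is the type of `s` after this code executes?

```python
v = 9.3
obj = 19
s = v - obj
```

float - int returns float (9.3 - 19 = -9.7)

float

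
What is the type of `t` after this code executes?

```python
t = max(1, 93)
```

max() of ints returns int

int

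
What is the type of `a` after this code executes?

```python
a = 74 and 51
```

'and' returns the last value when all truthy (51, which is int)

int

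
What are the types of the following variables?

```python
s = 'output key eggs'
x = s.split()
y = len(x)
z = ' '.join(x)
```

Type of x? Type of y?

str.split() returns list; len() returns int

list, int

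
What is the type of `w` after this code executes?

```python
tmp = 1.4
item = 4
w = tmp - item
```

float - int returns float (1.4 - 4 = -2.6)

float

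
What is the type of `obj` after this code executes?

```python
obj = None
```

None has type NoneType

NoneType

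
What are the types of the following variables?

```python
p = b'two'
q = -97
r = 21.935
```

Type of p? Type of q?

p is bytes; q is int

bytes, int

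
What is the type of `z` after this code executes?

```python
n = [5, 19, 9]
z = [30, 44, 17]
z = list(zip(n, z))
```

list(zip(...)) returns a list of tuples

list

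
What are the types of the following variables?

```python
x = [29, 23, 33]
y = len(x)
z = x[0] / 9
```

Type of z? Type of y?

int / int returns float; len() returns int

float, int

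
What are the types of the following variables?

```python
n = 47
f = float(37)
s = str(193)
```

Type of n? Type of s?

n is int; s is str

int, str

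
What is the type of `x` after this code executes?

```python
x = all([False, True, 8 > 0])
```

all() returns bool

bool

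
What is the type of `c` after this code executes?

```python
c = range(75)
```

range() returns a range object

range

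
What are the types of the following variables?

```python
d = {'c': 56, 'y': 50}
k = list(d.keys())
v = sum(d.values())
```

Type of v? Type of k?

sum of int values returns int; list(...) returns list

int, list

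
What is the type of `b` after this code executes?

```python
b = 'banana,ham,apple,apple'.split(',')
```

str.split() returns list

list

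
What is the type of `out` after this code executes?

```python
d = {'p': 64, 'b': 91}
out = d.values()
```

.values() returns a dict_values view object

dict_values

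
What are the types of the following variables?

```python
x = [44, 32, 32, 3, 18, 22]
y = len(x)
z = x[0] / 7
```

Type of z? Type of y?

int / int returns float; len() returns int

float, int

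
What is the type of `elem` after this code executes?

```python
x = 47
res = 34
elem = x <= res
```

Comparison operators return bool

bool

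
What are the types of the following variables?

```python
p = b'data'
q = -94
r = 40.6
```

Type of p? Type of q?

p is bytes; q is int

bytes, int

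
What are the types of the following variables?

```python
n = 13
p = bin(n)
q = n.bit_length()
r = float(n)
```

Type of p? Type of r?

bin() returns str; float() returns float

str, float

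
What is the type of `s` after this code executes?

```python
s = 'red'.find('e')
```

str.find() returns int (index, or -1)

int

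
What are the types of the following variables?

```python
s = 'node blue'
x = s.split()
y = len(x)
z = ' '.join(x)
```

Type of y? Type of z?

len() returns int; str.join() returns str

int, str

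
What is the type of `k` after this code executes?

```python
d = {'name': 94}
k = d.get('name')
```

dict.get() returns the value (int) when key is found

int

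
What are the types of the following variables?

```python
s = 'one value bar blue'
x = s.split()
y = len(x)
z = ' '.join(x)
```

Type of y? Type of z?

len() returns int; str.join() returns str

int, str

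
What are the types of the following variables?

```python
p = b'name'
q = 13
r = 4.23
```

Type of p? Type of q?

p is bytes; q is int

bytes, int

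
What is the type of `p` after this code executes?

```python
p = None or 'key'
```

'or' with None returns the other value ('key', str)

str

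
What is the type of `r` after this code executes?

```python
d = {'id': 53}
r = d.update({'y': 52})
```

dict.update() returns None

NoneType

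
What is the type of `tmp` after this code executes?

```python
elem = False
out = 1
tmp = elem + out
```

bool + int returns int (False is 0, so 0 + 1 = 1)

int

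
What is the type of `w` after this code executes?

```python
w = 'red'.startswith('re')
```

str.startswith() returns bool

bool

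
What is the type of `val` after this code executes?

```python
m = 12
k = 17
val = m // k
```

int // int returns int (12 // 17 = 0)

int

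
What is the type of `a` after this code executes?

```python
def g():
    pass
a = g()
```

A function with no return statement returns None

NoneType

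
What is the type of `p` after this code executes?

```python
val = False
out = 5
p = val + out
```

bool + int returns int (False is 0, so 0 + 5 = 5)

int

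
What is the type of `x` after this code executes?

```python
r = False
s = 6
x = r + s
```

bool + int returns int (False is 0, so 0 + 6 = 6)

int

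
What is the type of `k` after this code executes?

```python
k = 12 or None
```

'or' returns first truthy value (12, int)

int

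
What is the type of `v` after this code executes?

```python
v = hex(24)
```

hex() returns str representation

str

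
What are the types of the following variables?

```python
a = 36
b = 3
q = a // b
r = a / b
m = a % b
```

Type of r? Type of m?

int / int returns float; int % int returns int

float, int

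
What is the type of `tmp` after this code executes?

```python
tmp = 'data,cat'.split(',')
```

str.split() returns list

list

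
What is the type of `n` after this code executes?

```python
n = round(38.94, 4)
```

round() with ndigits arg returns float

float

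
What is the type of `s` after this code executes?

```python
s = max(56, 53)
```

max() of ints returns int

int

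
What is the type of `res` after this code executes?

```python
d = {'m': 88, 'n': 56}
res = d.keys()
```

.keys() returns a dict_keys view object

dict_keys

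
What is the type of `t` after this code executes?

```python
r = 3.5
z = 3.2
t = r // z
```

float // float returns float (floor division preserves float type)

float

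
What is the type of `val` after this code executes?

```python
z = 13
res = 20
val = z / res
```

int / int always returns float in Python 3 (13 / 20 = 0.65)

float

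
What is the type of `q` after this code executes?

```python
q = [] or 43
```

'or' returns first truthy value (43, which is int)

int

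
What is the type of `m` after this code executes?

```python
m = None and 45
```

'and' returns first falsy value (None)

NoneType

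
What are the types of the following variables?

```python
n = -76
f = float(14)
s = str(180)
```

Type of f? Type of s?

f is float; s is str

float, str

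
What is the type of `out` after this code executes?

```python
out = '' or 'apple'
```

'or' returns first truthy value ('apple', which is str)

str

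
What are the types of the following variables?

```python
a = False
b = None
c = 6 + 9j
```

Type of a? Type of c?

a is bool; c is complex

bool, complex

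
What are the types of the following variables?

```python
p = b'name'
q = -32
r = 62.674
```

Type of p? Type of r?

p is bytes; r is float

bytes, float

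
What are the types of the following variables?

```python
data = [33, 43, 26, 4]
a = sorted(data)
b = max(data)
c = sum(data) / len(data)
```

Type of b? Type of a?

max of ints returns int; sorted() returns list

int, list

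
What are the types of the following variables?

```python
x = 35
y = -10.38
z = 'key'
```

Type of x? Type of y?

x is int; y is float

int, float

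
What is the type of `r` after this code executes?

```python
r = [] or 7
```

'or' returns first truthy value (7, which is int)

int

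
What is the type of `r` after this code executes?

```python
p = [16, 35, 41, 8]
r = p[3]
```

Indexing a list of ints returns int (p[3] = 8)

int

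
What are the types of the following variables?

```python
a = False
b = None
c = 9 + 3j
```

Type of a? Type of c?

a is bool; c is complex

bool, complex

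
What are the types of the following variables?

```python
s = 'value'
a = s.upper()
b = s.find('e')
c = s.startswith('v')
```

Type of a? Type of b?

str.upper() returns str; str.find() returns int

str, int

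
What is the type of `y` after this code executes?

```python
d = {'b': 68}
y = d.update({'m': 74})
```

dict.update() returns None

NoneType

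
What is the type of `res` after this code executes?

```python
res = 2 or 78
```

'or' returns the first truthy value (2, which is int)

int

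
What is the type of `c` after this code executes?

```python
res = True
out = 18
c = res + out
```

bool + int returns int (True is 1, so 1 + 18 = 19)

int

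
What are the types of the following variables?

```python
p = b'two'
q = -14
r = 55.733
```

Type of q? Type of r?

q is int; r is float

int, float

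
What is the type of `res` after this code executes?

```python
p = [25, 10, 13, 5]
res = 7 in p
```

'in' operator returns bool

bool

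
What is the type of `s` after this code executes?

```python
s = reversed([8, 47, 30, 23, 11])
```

reversed() on a list returns a list_reverseiterator

list_reverseiterator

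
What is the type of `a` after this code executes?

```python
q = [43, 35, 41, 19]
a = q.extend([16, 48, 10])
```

list.extend() returns None

NoneType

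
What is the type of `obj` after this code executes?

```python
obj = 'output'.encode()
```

str.encode() returns bytes

bytes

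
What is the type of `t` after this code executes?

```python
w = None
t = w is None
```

'is' comparison returns bool

bool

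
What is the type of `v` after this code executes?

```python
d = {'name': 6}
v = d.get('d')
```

dict.get() returns None when key 'd' is not found and no default given

NoneType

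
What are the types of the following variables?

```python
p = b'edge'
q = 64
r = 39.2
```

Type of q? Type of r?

q is int; r is float

int, float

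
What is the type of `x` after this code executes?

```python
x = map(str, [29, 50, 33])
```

map() returns a map iterator object

map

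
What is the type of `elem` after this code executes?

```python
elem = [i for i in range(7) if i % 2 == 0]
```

A list comprehension [...] produces a list

list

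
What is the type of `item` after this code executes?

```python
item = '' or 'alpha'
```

'or' returns first truthy value ('alpha', which is str)

str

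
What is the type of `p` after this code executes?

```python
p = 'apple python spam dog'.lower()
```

str.lower() returns str

str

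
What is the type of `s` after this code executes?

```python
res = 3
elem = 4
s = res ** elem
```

int ** positive int returns int (3 ** 4 = 81)

int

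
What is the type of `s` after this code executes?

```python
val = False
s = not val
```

'not' always returns bool

bool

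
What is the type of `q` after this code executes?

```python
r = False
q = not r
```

'not' always returns bool

bool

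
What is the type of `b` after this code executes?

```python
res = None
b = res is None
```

'is' comparison returns bool

bool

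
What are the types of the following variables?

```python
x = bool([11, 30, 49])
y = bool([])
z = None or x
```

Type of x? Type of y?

bool() returns bool; bool() returns bool

bool, bool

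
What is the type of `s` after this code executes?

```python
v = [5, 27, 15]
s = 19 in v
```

'in' operator returns bool

bool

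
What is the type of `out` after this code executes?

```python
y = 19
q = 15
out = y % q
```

int % int returns int (19 % 15 = 4)

int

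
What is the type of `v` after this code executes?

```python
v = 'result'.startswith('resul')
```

str.startswith() returns bool

bool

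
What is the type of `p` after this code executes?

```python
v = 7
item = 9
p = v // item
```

int // int returns int (7 // 9 = 0)

int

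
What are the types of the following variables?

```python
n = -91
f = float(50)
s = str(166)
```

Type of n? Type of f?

n is int; f is float

int, float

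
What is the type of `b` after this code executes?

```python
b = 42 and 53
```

'and' returns the last value when all truthy (53, which is int)

int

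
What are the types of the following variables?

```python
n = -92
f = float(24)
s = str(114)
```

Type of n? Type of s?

n is int; s is str

int, str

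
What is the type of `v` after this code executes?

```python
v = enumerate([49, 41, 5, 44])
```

enumerate() returns an enumerate iterator object

enumerate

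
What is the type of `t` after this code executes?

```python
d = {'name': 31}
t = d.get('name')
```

dict.get() returns the value (int) when key is found

int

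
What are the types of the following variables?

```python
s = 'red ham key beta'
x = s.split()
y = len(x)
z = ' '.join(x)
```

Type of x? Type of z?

str.split() returns list; str.join() returns str

list, str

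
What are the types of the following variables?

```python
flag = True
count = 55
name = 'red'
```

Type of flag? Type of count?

flag is bool; count is int

bool, int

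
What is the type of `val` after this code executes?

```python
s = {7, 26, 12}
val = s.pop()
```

Popping from a set of ints returns int

int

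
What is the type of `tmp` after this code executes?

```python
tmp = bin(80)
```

bin() returns str representation

str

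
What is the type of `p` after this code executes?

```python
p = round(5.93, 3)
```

round() with ndigits arg returns float

float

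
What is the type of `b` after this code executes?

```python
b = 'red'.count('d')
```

str.count() returns int

int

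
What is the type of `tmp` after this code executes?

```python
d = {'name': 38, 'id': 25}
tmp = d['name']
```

Accessing dict[str, int] with key 'name' returns int value 38

int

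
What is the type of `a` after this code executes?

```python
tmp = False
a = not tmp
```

'not' always returns bool

bool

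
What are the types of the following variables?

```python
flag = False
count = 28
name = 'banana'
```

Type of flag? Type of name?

flag is bool; name is str

bool, str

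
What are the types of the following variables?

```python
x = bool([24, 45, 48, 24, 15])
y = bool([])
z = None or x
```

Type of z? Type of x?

None or <bool> returns the bool; bool() returns bool

bool, bool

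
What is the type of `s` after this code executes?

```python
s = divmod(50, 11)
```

divmod() returns a tuple (quotient, remainder)

tuple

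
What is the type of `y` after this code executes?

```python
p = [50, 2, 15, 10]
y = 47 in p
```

'in' operator returns bool

bool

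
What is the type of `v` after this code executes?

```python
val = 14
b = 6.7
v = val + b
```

int + float returns float (14 + 6.7 = 20.7)

float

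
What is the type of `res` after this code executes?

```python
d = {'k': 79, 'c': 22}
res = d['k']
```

Accessing dict[str, int] with key 'k' returns int value 79

int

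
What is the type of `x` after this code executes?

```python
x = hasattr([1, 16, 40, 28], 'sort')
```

hasattr() returns bool

bool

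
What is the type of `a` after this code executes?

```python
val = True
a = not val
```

'not' always returns bool

bool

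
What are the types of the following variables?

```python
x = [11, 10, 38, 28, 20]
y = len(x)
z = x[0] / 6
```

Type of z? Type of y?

int / int returns float; len() returns int

float, int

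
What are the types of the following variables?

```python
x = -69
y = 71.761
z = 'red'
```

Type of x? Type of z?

x is int; z is str

int, str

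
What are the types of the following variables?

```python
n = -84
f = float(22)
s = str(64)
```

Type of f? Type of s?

f is float; s is str

float, str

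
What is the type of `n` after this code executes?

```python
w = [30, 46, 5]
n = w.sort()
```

list.sort() returns None (sorts in place)

NoneType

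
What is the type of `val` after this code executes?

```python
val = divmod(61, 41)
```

divmod() returns a tuple (quotient, remainder)

tuple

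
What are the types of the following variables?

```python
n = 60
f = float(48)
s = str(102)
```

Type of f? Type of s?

f is float; s is str

float, str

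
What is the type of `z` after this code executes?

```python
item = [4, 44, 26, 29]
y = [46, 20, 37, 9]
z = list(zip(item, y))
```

list(zip(...)) returns a list of tuples

list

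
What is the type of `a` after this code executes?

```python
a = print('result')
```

print() returns None

NoneType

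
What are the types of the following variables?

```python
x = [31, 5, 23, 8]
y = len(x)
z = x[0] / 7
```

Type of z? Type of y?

int / int returns float; len() returns int

float, int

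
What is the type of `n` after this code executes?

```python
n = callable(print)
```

callable() returns bool

bool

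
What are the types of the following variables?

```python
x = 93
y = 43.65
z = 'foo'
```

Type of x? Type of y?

x is int; y is float

int, float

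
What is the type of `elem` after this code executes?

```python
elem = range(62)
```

range() returns a range object

range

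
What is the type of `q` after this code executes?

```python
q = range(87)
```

range() returns a range object

range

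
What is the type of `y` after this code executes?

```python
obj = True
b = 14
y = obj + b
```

bool + int returns int (True is 1, so 1 + 14 = 15)

int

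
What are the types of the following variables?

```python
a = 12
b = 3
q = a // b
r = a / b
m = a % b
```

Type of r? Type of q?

int / int returns float; int // int returns int

float, int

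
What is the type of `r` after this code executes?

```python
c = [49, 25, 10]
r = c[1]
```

Indexing a list of ints returns int (c[1] = 25)

int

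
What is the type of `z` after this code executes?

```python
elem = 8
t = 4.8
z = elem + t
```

int + float returns float (8 + 4.8 = 12.8)

float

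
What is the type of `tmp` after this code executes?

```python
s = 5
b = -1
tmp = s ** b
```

int ** negative int returns float

float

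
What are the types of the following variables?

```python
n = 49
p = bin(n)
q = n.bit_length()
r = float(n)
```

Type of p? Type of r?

bin() returns str; float() returns float

str, float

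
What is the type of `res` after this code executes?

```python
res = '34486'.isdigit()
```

str.isdigit() returns bool

bool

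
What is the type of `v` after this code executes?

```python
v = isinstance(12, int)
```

isinstance() returns bool

bool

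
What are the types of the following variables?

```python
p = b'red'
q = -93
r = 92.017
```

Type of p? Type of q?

p is bytes; q is int

bytes, int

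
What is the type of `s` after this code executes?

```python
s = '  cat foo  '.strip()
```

str.strip() returns str

str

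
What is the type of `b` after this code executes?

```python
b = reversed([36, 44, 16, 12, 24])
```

reversed() on a list returns a list_reverseiterator

list_reverseiterator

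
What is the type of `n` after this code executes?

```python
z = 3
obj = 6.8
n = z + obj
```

int + float returns float (3 + 6.8 = 9.8)

float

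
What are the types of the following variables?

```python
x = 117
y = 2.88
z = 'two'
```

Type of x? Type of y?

x is int; y is float

int, float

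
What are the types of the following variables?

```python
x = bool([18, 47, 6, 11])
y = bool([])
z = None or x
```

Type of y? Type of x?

bool() returns bool; bool() returns bool

bool, bool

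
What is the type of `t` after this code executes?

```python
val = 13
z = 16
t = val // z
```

int // int returns int (13 // 16 = 0)

int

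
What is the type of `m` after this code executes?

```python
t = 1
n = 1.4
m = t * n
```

int * float returns float (1 * 1.4 = 1.4)

float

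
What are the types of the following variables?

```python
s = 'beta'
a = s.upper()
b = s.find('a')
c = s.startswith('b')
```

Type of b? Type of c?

str.find() returns int; str.startswith() returns bool

int, bool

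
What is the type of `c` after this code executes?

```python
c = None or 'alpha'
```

'or' with None returns the other value ('alpha', str)

str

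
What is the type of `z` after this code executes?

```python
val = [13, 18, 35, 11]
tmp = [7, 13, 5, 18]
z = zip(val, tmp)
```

zip() returns a zip iterator object

zip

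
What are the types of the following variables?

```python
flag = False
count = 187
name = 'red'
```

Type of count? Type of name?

count is int; name is str

int, str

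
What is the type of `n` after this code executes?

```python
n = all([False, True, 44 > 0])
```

all() returns bool

bool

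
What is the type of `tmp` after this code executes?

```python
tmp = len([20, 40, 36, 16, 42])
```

len() always returns int

int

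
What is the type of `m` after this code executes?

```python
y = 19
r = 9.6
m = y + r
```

int + float returns float (19 + 9.6 = 28.6)

float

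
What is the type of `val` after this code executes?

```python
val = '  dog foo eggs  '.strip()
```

str.strip() returns str

str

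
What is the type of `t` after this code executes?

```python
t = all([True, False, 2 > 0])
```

all() returns bool

bool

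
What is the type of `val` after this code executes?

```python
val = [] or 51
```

'or' returns first truthy value (51, which is int)

int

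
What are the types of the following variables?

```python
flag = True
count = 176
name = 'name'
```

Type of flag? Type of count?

flag is bool; count is int

bool, int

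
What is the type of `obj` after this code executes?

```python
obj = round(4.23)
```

round() with no ndigits arg returns int

int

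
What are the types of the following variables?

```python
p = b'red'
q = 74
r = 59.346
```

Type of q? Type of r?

q is int; r is float

int, float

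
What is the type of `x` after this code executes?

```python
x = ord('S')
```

ord() returns int (Unicode code point)

int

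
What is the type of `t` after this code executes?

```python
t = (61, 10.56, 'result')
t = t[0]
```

Index 0 of tuple is 61 which is int

int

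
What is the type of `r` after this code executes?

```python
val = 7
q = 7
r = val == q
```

Equality comparison returns bool

bool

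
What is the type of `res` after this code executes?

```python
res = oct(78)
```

oct() returns str representation

str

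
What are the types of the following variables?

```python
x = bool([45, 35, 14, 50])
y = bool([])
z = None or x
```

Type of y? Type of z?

bool() returns bool; None or <bool> returns the bool

bool, bool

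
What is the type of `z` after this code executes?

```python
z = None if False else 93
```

Ternary: condition is False, else branch (93) taken → int

int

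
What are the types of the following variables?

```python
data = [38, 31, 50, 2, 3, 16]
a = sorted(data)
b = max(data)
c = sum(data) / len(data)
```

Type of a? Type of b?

sorted() returns list; max of ints returns int

list, int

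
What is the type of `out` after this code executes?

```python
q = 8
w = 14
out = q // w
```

int // int returns int (8 // 14 = 0)

int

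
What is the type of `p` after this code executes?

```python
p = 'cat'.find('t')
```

str.find() returns int (index, or -1)

int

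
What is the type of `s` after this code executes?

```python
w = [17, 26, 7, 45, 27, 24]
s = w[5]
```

Indexing a list of ints returns int (w[5] = 24)

int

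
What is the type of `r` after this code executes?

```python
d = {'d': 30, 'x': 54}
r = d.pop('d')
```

dict.pop() returns the value (int)

int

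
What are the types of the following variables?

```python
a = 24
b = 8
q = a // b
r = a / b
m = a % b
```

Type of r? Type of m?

int / int returns float; int % int returns int

float, int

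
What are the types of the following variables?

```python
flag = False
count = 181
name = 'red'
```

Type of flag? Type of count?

flag is bool; count is int

bool, int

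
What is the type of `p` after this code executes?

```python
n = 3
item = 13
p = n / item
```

int / int always returns float in Python 3 (3 / 13 = 0.230769)

float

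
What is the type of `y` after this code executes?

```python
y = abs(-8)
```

abs() of int returns int

int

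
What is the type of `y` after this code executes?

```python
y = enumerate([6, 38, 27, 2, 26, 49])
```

enumerate() returns an enumerate iterator object

enumerate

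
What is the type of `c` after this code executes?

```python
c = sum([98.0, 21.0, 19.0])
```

sum() of floats returns float

float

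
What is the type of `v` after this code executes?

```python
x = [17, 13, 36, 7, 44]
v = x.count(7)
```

list.count() returns int

int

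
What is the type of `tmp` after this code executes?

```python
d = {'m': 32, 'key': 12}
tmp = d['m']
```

Accessing dict[str, int] with key 'm' returns int value 32

int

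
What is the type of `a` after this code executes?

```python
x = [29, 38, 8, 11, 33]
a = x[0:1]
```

Slicing a list always returns a list

list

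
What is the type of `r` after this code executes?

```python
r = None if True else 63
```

Ternary: condition is True, if branch (None) taken → NoneType

NoneType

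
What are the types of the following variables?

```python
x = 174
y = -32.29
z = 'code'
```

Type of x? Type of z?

x is int; z is str

int, str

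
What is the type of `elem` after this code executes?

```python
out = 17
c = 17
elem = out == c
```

Equality comparison returns bool

bool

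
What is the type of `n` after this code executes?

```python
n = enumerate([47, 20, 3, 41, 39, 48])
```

enumerate() returns an enumerate iterator object

enumerate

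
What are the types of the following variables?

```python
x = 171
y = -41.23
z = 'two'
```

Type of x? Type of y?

x is int; y is float

int, float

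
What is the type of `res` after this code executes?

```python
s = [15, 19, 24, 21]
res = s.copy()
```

list.copy() returns list

list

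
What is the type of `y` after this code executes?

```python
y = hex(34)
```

hex() returns str representation

str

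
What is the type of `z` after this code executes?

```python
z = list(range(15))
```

list(range(...)) returns list

list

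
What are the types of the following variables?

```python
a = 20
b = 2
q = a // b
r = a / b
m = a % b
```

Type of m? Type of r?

int % int returns int; int / int returns float

int, float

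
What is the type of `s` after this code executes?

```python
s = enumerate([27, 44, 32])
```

enumerate() returns an enumerate iterator object

enumerate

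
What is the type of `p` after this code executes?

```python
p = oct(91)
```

oct() returns str representation

str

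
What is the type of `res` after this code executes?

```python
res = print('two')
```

print() returns None

NoneType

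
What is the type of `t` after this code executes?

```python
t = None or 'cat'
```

'or' with None returns the other value ('cat', str)

str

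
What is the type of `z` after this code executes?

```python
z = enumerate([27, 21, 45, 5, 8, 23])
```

enumerate() returns an enumerate iterator object

enumerate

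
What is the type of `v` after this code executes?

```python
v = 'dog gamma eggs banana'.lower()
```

str.lower() returns str

str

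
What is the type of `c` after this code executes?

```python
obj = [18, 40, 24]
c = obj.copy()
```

list.copy() returns list

list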